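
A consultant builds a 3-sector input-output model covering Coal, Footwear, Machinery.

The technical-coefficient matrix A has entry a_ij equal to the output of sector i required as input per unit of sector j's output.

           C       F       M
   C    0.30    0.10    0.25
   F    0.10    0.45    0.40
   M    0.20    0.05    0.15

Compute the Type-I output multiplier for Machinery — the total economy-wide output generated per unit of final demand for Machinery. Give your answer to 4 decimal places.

I − A =
  [   0.70    -0.10    -0.25]
  [  -0.10     0.55    -0.40]
  [  -0.20    -0.05     0.85]
Cofactors of I−A, C_ij = (−1)^(i+j)·(minor ij) (rows/columns in the sector order above):
  C_11 = (0.55)(0.85) − (-0.40)(-0.05) = 0.4475
  C_12 = −[(-0.10)(0.85) − (-0.40)(-0.20)] = 0.1650
  C_13 = (-0.10)(-0.05) − (0.55)(-0.20) = 0.1150
  C_21 = −[(-0.10)(0.85) − (-0.25)(-0.05)] = 0.0975
  C_22 = (0.70)(0.85) − (-0.25)(-0.20) = 0.5450
  C_23 = −[(0.70)(-0.05) − (-0.10)(-0.20)] = 0.0550
  C_31 = (-0.10)(-0.40) − (-0.25)(0.55) = 0.1775
  C_32 = −[(0.70)(-0.40) − (-0.25)(-0.10)] = 0.3050
  C_33 = (0.70)(0.55) − (-0.10)(-0.10) = 0.3750
det(I−A) = Σ_j (I−A)_1j·C_1j = (0.70)(0.4475) + (-0.10)(0.1650) + (-0.25)(0.1150) = 0.2680
adj(I−A) = Cᵀ =
  [ 0.4475   0.0975   0.1775]
  [ 0.1650   0.5450   0.3050]
  [ 0.1150   0.0550   0.3750]
(I − A)⁻¹ = adj(I−A) / det(I−A) ≈
  [   1.66978     0.36381     0.66231]
  [   0.61567     2.03358     1.13806]
  [   0.42910     0.20522     1.39925]
The output multiplier for sector j is the column-j sum of the Leontief inverse (I − A)⁻¹ = adj(I−A) / det(I−A).
Column M of adj(I−A): (0.1775, 0.3050, 0.3750); det(I−A) = 0.2680.
m_M = (0.1775 + 0.3050 + 0.3750) / 0.2680 = 0.8575 / 0.2680 ≈ 3.1996.

m_M = 3.1996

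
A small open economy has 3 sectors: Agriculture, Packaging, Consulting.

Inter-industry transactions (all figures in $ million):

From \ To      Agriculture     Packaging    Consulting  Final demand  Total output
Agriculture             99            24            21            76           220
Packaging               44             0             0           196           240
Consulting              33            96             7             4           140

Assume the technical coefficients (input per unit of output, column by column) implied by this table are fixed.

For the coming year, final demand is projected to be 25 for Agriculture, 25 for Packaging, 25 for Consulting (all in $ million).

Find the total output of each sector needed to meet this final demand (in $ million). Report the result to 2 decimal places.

Technical coefficients a_ij = z_ij / X_j:
  a_AA = 99/220 = 0.45, a_PA = 44/220 = 0.20, a_CA = 33/220 = 0.15
  a_AP = 24/240 = 0.10, a_PP = 0/240 = 0.00, a_CP = 96/240 = 0.40
  a_AC = 21/140 = 0.15, a_PC = 0/140 = 0.00, a_CC = 7/140 = 0.05
I − A =
  [   0.55    -0.10    -0.15]
  [  -0.20     1.00     0.00]
  [  -0.15    -0.40     0.95]
Cofactors of I−A, C_ij = (−1)^(i+j)·(minor ij) (rows/columns in the sector order above):
  C_11 = (1.00)(0.95) − (0.00)(-0.40) = 0.9500
  C_12 = −[(-0.20)(0.95) − (0.00)(-0.15)] = 0.1900
  C_13 = (-0.20)(-0.40) − (1.00)(-0.15) = 0.2300
  C_21 = −[(-0.10)(0.95) − (-0.15)(-0.40)] = 0.1550
  C_22 = (0.55)(0.95) − (-0.15)(-0.15) = 0.5000
  C_23 = −[(0.55)(-0.40) − (-0.10)(-0.15)] = 0.2350
  C_31 = (-0.10)(0.00) − (-0.15)(1.00) = 0.1500
  C_32 = −[(0.55)(0.00) − (-0.15)(-0.20)] = 0.0300
  C_33 = (0.55)(1.00) − (-0.10)(-0.20) = 0.5300
det(I−A) = Σ_j (I−A)_1j·C_1j = (0.55)(0.9500) + (-0.10)(0.1900) + (-0.15)(0.2300) = 0.4690
adj(I−A) = Cᵀ =
  [ 0.9500   0.1550   0.1500]
  [ 0.1900   0.5000   0.0300]
  [ 0.2300   0.2350   0.5300]
(I − A)⁻¹ = adj(I−A) / det(I−A) ≈
  [   2.0256     0.3305     0.3198]
  [   0.4051     1.0661     0.0640]
  [   0.4904     0.5011     1.1301]
x = (I − A)⁻¹ d = adj(I−A)·d / det(I−A), with det(I−A) = 0.4690:
  x_A = (0.9500·25 + 0.1550·25 + 0.1500·25) / 0.4690 = 31.375 / 0.4690 ≈ 66.90
  x_P = (0.1900·25 + 0.5000·25 + 0.0300·25) / 0.4690 = 18.00 / 0.4690 ≈ 38.38
  x_C = (0.2300·25 + 0.2350·25 + 0.5300·25) / 0.4690 = 24.875 / 0.4690 ≈ 53.04

x_A = 66.90, x_P = 38.38, x_C = 53.04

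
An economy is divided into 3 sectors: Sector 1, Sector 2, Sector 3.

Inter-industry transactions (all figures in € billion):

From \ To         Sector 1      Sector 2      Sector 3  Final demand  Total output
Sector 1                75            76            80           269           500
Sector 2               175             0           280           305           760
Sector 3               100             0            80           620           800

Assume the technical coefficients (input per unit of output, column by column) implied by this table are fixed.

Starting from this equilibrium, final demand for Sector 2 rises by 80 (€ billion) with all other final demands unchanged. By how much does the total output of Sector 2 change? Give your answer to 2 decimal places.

Technical coefficients a_ij = z_ij / X_j:
  a_11 = 75/500 = 0.15, a_21 = 175/500 = 0.35, a_31 = 100/500 = 0.20
  a_12 = 76/760 = 0.10, a_22 = 0/760 = 0.00, a_32 = 0/760 = 0.00
  a_13 = 80/800 = 0.10, a_23 = 280/800 = 0.35, a_33 = 80/800 = 0.10
I − A =
  [   0.85    -0.10    -0.10]
  [  -0.35     1.00    -0.35]
  [  -0.20     0.00     0.90]
Cofactors of I−A, C_ij = (−1)^(i+j)·(minor ij) (rows/columns in the sector order above):
  C_11 = (1.00)(0.90) − (-0.35)(0.00) = 0.9000
  C_12 = −[(-0.35)(0.90) − (-0.35)(-0.20)] = 0.3850
  C_13 = (-0.35)(0.00) − (1.00)(-0.20) = 0.2000
  C_21 = −[(-0.10)(0.90) − (-0.10)(0.00)] = 0.0900
  C_22 = (0.85)(0.90) − (-0.10)(-0.20) = 0.7450
  C_23 = −[(0.85)(0.00) − (-0.10)(-0.20)] = 0.0200
  C_31 = (-0.10)(-0.35) − (-0.10)(1.00) = 0.1350
  C_32 = −[(0.85)(-0.35) − (-0.10)(-0.35)] = 0.3325
  C_33 = (0.85)(1.00) − (-0.10)(-0.35) = 0.8150
det(I−A) = Σ_j (I−A)_1j·C_1j = (0.85)(0.9000) + (-0.10)(0.3850) + (-0.10)(0.2000) = 0.7065
adj(I−A) = Cᵀ =
  [ 0.9000   0.0900   0.1350]
  [ 0.3850   0.7450   0.3325]
  [ 0.2000   0.0200   0.8150]
(I − A)⁻¹ = adj(I−A) / det(I−A) ≈
  [   1.2739     0.1274     0.1911]
  [   0.5449     1.0545     0.4706]
  [   0.2831     0.0283     1.1536]
Δx = (I − A)⁻¹ Δd with Δd having +80 in the Sector 2 component and 0 elsewhere.
So Δx_2 = L_22 · (+80), where L_22 = adj(I−A)_22 / det(I−A) = 0.7450 / 0.7065.
Δx_2 = 0.7450 × (+80) / 0.7065 = 59.60 / 0.7065 ≈ 84.36.

Δx_2 = 84.36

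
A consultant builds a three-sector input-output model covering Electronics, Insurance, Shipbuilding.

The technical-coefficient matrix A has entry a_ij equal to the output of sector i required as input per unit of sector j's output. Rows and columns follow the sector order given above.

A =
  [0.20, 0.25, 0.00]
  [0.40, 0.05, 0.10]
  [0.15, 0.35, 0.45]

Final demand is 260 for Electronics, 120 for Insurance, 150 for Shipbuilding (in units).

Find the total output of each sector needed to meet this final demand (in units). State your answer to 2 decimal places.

x_E = 443.77, x_I = 380.08, x_S = 635.62

I − A =
  [   0.80    -0.25     0.00]
  [  -0.40     0.95    -0.10]
  [  -0.15    -0.35     0.55]
Cofactors of I−A, C_ij = (−1)^(i+j)·(minor ij) (rows/columns in the sector order above):
  C_11 = (0.95)(0.55) − (-0.10)(-0.35) = 0.4875
  C_12 = −[(-0.40)(0.55) − (-0.10)(-0.15)] = 0.2350
  C_13 = (-0.40)(-0.35) − (0.95)(-0.15) = 0.2825
  C_21 = −[(-0.25)(0.55) − (0.00)(-0.35)] = 0.1375
  C_22 = (0.80)(0.55) − (0.00)(-0.15) = 0.4400
  C_23 = −[(0.80)(-0.35) − (-0.25)(-0.15)] = 0.3175
  C_31 = (-0.25)(-0.10) − (0.00)(0.95) = 0.0250
  C_32 = −[(0.80)(-0.10) − (0.00)(-0.40)] = 0.0800
  C_33 = (0.80)(0.95) − (-0.25)(-0.40) = 0.6600
det(I−A) = Σ_j (I−A)_1j·C_1j = (0.80)(0.4875) + (-0.25)(0.2350) + (0.00)(0.2825) = 0.33125
adj(I−A) = Cᵀ =
  [ 0.4875   0.1375   0.0250]
  [ 0.2350   0.4400   0.0800]
  [ 0.2825   0.3175   0.6600]
(I − A)⁻¹ = adj(I−A) / det(I−A) ≈
  [   1.4717     0.4151     0.0755]
  [   0.7094     1.3283     0.2415]
  [   0.8528     0.9585     1.9925]
x = (I − A)⁻¹ d = adj(I−A)·d / det(I−A), with det(I−A) = 0.33125:
  x_E = (0.4875·260 + 0.1375·120 + 0.0250·150) / 0.33125 = 147.00 / 0.33125 ≈ 443.77
  x_I = (0.2350·260 + 0.4400·120 + 0.0800·150) / 0.33125 = 125.90 / 0.33125 ≈ 380.08
  x_S = (0.2825·260 + 0.3175·120 + 0.6600·150) / 0.33125 = 210.55 / 0.33125 ≈ 635.62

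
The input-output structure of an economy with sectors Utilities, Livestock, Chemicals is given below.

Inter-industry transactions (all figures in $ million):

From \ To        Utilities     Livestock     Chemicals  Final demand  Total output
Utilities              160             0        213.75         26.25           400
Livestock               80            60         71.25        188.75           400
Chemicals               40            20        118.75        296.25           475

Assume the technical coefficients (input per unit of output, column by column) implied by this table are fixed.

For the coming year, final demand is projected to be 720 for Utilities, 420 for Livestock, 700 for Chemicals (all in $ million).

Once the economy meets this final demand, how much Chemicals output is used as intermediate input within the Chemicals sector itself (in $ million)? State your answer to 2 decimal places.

Technical coefficients a_ij = z_ij / X_j:
  a_11 = 160/400 = 0.40, a_21 = 80/400 = 0.20, a_31 = 40/400 = 0.10
  a_12 = 0/400 = 0.00, a_22 = 60/400 = 0.15, a_32 = 20/400 = 0.05
  a_13 = 213.75/475 = 0.45, a_23 = 71.25/475 = 0.15, a_33 = 118.75/475 = 0.25
I − A =
  [   0.60     0.00    -0.45]
  [  -0.20     0.85    -0.15]
  [  -0.10    -0.05     0.75]
Cofactors of I−A, C_ij = (−1)^(i+j)·(minor ij) (rows/columns in the sector order above):
  C_11 = (0.85)(0.75) − (-0.15)(-0.05) = 0.6300
  C_12 = −[(-0.20)(0.75) − (-0.15)(-0.10)] = 0.1650
  C_13 = (-0.20)(-0.05) − (0.85)(-0.10) = 0.0950
  C_21 = −[(0.00)(0.75) − (-0.45)(-0.05)] = 0.0225
  C_22 = (0.60)(0.75) − (-0.45)(-0.10) = 0.4050
  C_23 = −[(0.60)(-0.05) − (0.00)(-0.10)] = 0.0300
  C_31 = (0.00)(-0.15) − (-0.45)(0.85) = 0.3825
  C_32 = −[(0.60)(-0.15) − (-0.45)(-0.20)] = 0.1800
  C_33 = (0.60)(0.85) − (0.00)(-0.20) = 0.5100
det(I−A) = Σ_j (I−A)_1j·C_1j = (0.60)(0.6300) + (0.00)(0.1650) + (-0.45)(0.0950) = 0.33525
adj(I−A) = Cᵀ =
  [ 0.6300   0.0225   0.3825]
  [ 0.1650   0.4050   0.1800]
  [ 0.0950   0.0300   0.5100]
(I − A)⁻¹ = adj(I−A) / det(I−A) ≈
  [   1.8792     0.0671     1.1409]
  [   0.4922     1.2081     0.5369]
  [   0.2834     0.0895     1.5213]
First solve x = (I − A)⁻¹ d = adj(I−A)·d / det(I−A); in particular x_3 = (0.0950·720 + 0.0300·420 + 0.5100·700) / 0.33525 = 438.00 / 0.33525 ≈ 1306.4877.
Intermediate flow from 3 to 3: z_33 = a_33 · x_3 = 0.25 × 438.00 / 0.33525 = 109.50 / 0.33525 ≈ 326.62.

z_33 = 326.62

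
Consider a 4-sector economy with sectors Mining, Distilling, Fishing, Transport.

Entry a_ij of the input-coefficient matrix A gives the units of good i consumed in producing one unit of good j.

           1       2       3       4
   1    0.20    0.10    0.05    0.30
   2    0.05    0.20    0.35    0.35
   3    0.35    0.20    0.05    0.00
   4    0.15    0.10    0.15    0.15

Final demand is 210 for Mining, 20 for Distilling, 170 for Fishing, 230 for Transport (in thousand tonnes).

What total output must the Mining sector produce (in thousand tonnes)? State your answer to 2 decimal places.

I − A =
  [   0.80    -0.10    -0.05    -0.30]
  [  -0.05     0.80    -0.35    -0.35]
  [  -0.35    -0.20     0.95     0.00]
  [  -0.15    -0.10    -0.15     0.85]
Compute the cofactors C_ij = (−1)^(i+j)·(3×3 minor ij) of I−A; the adjugate is their transpose:
adj(I−A) = Cᵀ =
  [ 0.542750   0.126750   0.113750   0.243750]
  [ 0.212750   0.572625   0.271250   0.310875]
  [ 0.244750   0.167250   0.469000   0.155250]
  [ 0.164000   0.119250   0.134750   0.520500]
det(I−A) = Σ_j (I−A)_1j·C_1j = (0.80)(0.542750) + (-0.10)(0.212750) + (-0.05)(0.244750) + (-0.30)(0.164000) = 0.3514875
(I − A)⁻¹ = adj(I−A) / det(I−A) ≈
  [   1.5442     0.3606     0.3236     0.6935]
  [   0.6053     1.6291     0.7717     0.8845]
  [   0.6963     0.4758     1.3343     0.4417]
  [   0.4666     0.3393     0.3834     1.4808]
x = (I − A)⁻¹ d = adj(I−A)·d / det(I−A), with det(I−A) = 0.3514875:
  x_1 = (0.542750·210 + 0.126750·20 + 0.113750·170 + 0.243750·230) / 0.3514875 = 191.9125 / 0.3514875 ≈ 546.00
  x_2 = (0.212750·210 + 0.572625·20 + 0.271250·170 + 0.310875·230) / 0.3514875 = 173.74375 / 0.3514875 ≈ 494.31
  x_3 = (0.244750·210 + 0.167250·20 + 0.469000·170 + 0.155250·230) / 0.3514875 = 170.18 / 0.3514875 ≈ 484.17
  x_4 = (0.164000·210 + 0.119250·20 + 0.134750·170 + 0.520500·230) / 0.3514875 = 179.4475 / 0.3514875 ≈ 510.54

x_1 = 546.00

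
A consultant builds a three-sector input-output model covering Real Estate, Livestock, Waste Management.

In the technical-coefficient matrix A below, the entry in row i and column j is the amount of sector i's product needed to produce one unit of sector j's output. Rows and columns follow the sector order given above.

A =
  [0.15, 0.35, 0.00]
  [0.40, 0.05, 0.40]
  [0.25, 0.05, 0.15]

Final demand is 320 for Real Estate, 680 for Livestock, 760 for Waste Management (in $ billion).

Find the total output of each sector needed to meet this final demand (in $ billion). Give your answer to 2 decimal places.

x_R = 1087.95, x_L = 1727.87, x_W = 1315.74

I − A =
  [   0.85    -0.35     0.00]
  [  -0.40     0.95    -0.40]
  [  -0.25    -0.05     0.85]
Cofactors of I−A, C_ij = (−1)^(i+j)·(minor ij) (rows/columns in the sector order above):
  C_11 = (0.95)(0.85) − (-0.40)(-0.05) = 0.7875
  C_12 = −[(-0.40)(0.85) − (-0.40)(-0.25)] = 0.4400
  C_13 = (-0.40)(-0.05) − (0.95)(-0.25) = 0.2575
  C_21 = −[(-0.35)(0.85) − (0.00)(-0.05)] = 0.2975
  C_22 = (0.85)(0.85) − (0.00)(-0.25) = 0.7225
  C_23 = −[(0.85)(-0.05) − (-0.35)(-0.25)] = 0.1300
  C_31 = (-0.35)(-0.40) − (0.00)(0.95) = 0.1400
  C_32 = −[(0.85)(-0.40) − (0.00)(-0.40)] = 0.3400
  C_33 = (0.85)(0.95) − (-0.35)(-0.40) = 0.6675
det(I−A) = Σ_j (I−A)_1j·C_1j = (0.85)(0.7875) + (-0.35)(0.4400) + (0.00)(0.2575) = 0.515375
adj(I−A) = Cᵀ =
  [ 0.7875   0.2975   0.1400]
  [ 0.4400   0.7225   0.3400]
  [ 0.2575   0.1300   0.6675]
(I − A)⁻¹ = adj(I−A) / det(I−A) ≈
  [   1.5280     0.5772     0.2716]
  [   0.8537     1.4019     0.6597]
  [   0.4996     0.2522     1.2952]
x = (I − A)⁻¹ d = adj(I−A)·d / det(I−A), with det(I−A) = 0.515375:
  x_R = (0.7875·320 + 0.2975·680 + 0.1400·760) / 0.515375 = 560.70 / 0.515375 ≈ 1087.95
  x_L = (0.4400·320 + 0.7225·680 + 0.3400·760) / 0.515375 = 890.50 / 0.515375 ≈ 1727.87
  x_W = (0.2575·320 + 0.1300·680 + 0.6675·760) / 0.515375 = 678.10 / 0.515375 ≈ 1315.74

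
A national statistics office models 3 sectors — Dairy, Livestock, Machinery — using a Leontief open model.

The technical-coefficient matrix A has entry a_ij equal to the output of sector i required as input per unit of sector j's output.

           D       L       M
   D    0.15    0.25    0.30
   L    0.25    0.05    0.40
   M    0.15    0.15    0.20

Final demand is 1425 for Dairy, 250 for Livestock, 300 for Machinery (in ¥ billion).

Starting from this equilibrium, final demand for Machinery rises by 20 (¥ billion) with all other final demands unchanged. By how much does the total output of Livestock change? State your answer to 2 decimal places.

Δx_L = 17.44

I − A =
  [   0.85    -0.25    -0.30]
  [  -0.25     0.95    -0.40]
  [  -0.15    -0.15     0.80]
Cofactors of I−A, C_ij = (−1)^(i+j)·(minor ij) (rows/columns in the sector order above):
  C_11 = (0.95)(0.80) − (-0.40)(-0.15) = 0.7000
  C_12 = −[(-0.25)(0.80) − (-0.40)(-0.15)] = 0.2600
  C_13 = (-0.25)(-0.15) − (0.95)(-0.15) = 0.1800
  C_21 = −[(-0.25)(0.80) − (-0.30)(-0.15)] = 0.2450
  C_22 = (0.85)(0.80) − (-0.30)(-0.15) = 0.6350
  C_23 = −[(0.85)(-0.15) − (-0.25)(-0.15)] = 0.1650
  C_31 = (-0.25)(-0.40) − (-0.30)(0.95) = 0.3850
  C_32 = −[(0.85)(-0.40) − (-0.30)(-0.25)] = 0.4150
  C_33 = (0.85)(0.95) − (-0.25)(-0.25) = 0.7450
det(I−A) = Σ_j (I−A)_1j·C_1j = (0.85)(0.7000) + (-0.25)(0.2600) + (-0.30)(0.1800) = 0.4760
adj(I−A) = Cᵀ =
  [ 0.7000   0.2450   0.3850]
  [ 0.2600   0.6350   0.4150]
  [ 0.1800   0.1650   0.7450]
(I − A)⁻¹ = adj(I−A) / det(I−A) ≈
  [   1.4706     0.5147     0.8088]
  [   0.5462     1.3340     0.8718]
  [   0.3782     0.3466     1.5651]
Δx = (I − A)⁻¹ Δd with Δd having +20 in the Machinery component and 0 elsewhere.
So Δx_L = L_LM · (+20), where L_LM = adj(I−A)_LM / det(I−A) = 0.4150 / 0.4760.
Δx_L = 0.4150 × (+20) / 0.4760 = 8.30 / 0.4760 ≈ 17.44.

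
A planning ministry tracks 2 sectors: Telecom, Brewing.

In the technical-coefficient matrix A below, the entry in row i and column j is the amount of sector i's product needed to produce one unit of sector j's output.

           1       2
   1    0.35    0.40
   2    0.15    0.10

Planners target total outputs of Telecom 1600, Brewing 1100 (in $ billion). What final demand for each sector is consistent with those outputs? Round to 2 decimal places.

I − A =
  [   0.65    -0.40]
  [  -0.15     0.90]
d = (I − A) x:
  d_1 = (+0.65)·1600 + (-0.40)·1100 = 600.00
  d_2 = (-0.15)·1600 + (+0.90)·1100 = 750.00

d_1 = 600.00, d_2 = 750.00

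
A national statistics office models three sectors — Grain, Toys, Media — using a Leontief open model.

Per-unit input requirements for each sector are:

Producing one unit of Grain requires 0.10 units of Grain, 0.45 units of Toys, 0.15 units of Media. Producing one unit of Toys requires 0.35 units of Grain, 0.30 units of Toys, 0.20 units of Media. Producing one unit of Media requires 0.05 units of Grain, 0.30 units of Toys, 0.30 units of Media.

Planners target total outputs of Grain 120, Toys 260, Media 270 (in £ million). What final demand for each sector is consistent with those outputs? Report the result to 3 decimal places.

d_G = 3.500, d_T = 47.000, d_M = 119.000

I − A =
  [   0.90    -0.35    -0.05]
  [  -0.45     0.70    -0.30]
  [  -0.15    -0.20     0.70]
d = (I − A) x:
  d_G = (+0.90)·120 + (-0.35)·260 + (-0.05)·270 = 3.500
  d_T = (-0.45)·120 + (+0.70)·260 + (-0.30)·270 = 47.000
  d_M = (-0.15)·120 + (-0.20)·260 + (+0.70)·270 = 119.000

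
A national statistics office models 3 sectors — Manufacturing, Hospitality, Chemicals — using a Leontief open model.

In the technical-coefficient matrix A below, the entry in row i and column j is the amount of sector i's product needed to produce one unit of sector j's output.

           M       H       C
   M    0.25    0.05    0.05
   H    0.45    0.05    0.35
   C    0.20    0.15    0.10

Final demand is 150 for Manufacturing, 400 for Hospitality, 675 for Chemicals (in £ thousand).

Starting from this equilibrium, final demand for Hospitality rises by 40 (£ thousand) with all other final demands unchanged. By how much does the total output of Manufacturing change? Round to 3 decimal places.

Δx_M = 3.715

I − A =
  [   0.75    -0.05    -0.05]
  [  -0.45     0.95    -0.35]
  [  -0.20    -0.15     0.90]
Cofactors of I−A, C_ij = (−1)^(i+j)·(minor ij) (rows/columns in the sector order above):
  C_11 = (0.95)(0.90) − (-0.35)(-0.15) = 0.8025
  C_12 = −[(-0.45)(0.90) − (-0.35)(-0.20)] = 0.4750
  C_13 = (-0.45)(-0.15) − (0.95)(-0.20) = 0.2575
  C_21 = −[(-0.05)(0.90) − (-0.05)(-0.15)] = 0.0525
  C_22 = (0.75)(0.90) − (-0.05)(-0.20) = 0.6650
  C_23 = −[(0.75)(-0.15) − (-0.05)(-0.20)] = 0.1225
  C_31 = (-0.05)(-0.35) − (-0.05)(0.95) = 0.0650
  C_32 = −[(0.75)(-0.35) − (-0.05)(-0.45)] = 0.2850
  C_33 = (0.75)(0.95) − (-0.05)(-0.45) = 0.6900
det(I−A) = Σ_j (I−A)_1j·C_1j = (0.75)(0.8025) + (-0.05)(0.4750) + (-0.05)(0.2575) = 0.56525
adj(I−A) = Cᵀ =
  [ 0.8025   0.0525   0.0650]
  [ 0.4750   0.6650   0.2850]
  [ 0.2575   0.1225   0.6900]
(I − A)⁻¹ = adj(I−A) / det(I−A) ≈
  [   1.4197     0.0929     0.1150]
  [   0.8403     1.1765     0.5042]
  [   0.4556     0.2167     1.2207]
Δx = (I − A)⁻¹ Δd with Δd having +40 in the Hospitality component and 0 elsewhere.
So Δx_M = L_MH · (+40), where L_MH = adj(I−A)_MH / det(I−A) = 0.0525 / 0.56525.
Δx_M = 0.0525 × (+40) / 0.56525 = 2.10 / 0.56525 ≈ 3.715.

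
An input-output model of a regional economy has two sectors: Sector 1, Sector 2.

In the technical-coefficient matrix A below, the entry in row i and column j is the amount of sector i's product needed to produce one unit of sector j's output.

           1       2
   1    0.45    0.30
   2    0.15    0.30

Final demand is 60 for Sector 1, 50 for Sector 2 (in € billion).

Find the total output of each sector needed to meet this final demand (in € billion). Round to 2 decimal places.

x_1 = 167.65, x_2 = 107.35

I − A =
  [   0.55    -0.30]
  [  -0.15     0.70]
det(I−A) = (0.55)(0.70) − (-0.30)(-0.15) = 0.3400
adj(I−A) = [[0.70, 0.30], [0.15, 0.55]]
(I − A)⁻¹ = adj(I−A) / det(I−A) ≈
  [   2.0588     0.8824]
  [   0.4412     1.6176]
x = (I − A)⁻¹ d = adj(I−A)·d / det(I−A), with det(I−A) = 0.3400:
  x_1 = (0.70·60 + 0.30·50) / 0.3400 = 57.00 / 0.3400 ≈ 167.65
  x_2 = (0.15·60 + 0.55·50) / 0.3400 = 36.50 / 0.3400 ≈ 107.35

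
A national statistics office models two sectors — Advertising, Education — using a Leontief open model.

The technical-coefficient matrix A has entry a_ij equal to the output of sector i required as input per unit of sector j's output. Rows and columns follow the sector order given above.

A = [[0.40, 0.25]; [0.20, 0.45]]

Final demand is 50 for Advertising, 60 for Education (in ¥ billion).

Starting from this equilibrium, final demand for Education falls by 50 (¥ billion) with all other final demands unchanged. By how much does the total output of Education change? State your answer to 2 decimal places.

I − A =
  [   0.60    -0.25]
  [  -0.20     0.55]
det(I−A) = (0.60)(0.55) − (-0.25)(-0.20) = 0.2800
adj(I−A) = [[0.55, 0.25], [0.20, 0.60]]
(I − A)⁻¹ = adj(I−A) / det(I−A) ≈
  [   1.9643     0.8929]
  [   0.7143     2.1429]
Δx = (I − A)⁻¹ Δd with Δd having -50 in the Education component and 0 elsewhere.
So Δx_E = L_EE · (-50), where L_EE = adj(I−A)_EE / det(I−A) = 0.60 / 0.2800.
Δx_E = 0.60 × (-50) / 0.2800 = -30.00 / 0.2800 ≈ -107.14.

Δx_E = -107.14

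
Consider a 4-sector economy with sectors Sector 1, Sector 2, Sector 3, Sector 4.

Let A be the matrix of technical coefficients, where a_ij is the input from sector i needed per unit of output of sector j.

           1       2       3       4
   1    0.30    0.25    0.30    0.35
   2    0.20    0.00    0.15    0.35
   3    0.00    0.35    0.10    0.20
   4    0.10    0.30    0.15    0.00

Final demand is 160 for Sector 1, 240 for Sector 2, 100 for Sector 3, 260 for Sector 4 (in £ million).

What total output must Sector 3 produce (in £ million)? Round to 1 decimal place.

x_3 = 571.5

I − A =
  [   0.70    -0.25    -0.30    -0.35]
  [  -0.20     1.00    -0.15    -0.35]
  [   0.00    -0.35     0.90    -0.20]
  [  -0.10    -0.30    -0.15     1.00]
Compute the cofactors C_ij = (−1)^(i+j)·(3×3 minor ij) of I−A; the adjugate is their transpose:
adj(I−A) = Cᵀ =
  [ 0.695625   0.453375   0.387375   0.479625]
  [ 0.208500   0.571500   0.217500   0.316500]
  [ 0.114250   0.279750   0.511750   0.240250]
  [ 0.149250   0.258750   0.180750   0.527250]
det(I−A) = Σ_j (I−A)_1j·C_1j = (0.70)(0.695625) + (-0.25)(0.208500) + (-0.30)(0.114250) + (-0.35)(0.149250) = 0.3483
(I − A)⁻¹ = adj(I−A) / det(I−A) ≈
  [   1.9972     1.3017     1.1122     1.3770]
  [   0.5986     1.6408     0.6245     0.9087]
  [   0.3280     0.8032     1.4693     0.6898]
  [   0.4285     0.7429     0.5189     1.5138]
x = (I − A)⁻¹ d = adj(I−A)·d / det(I−A), with det(I−A) = 0.3483:
  x_1 = (0.695625·160 + 0.453375·240 + 0.387375·100 + 0.479625·260) / 0.3483 = 383.55 / 0.3483 ≈ 1101.2
  x_2 = (0.208500·160 + 0.571500·240 + 0.217500·100 + 0.316500·260) / 0.3483 = 274.56 / 0.3483 ≈ 788.3
  x_3 = (0.114250·160 + 0.279750·240 + 0.511750·100 + 0.240250·260) / 0.3483 = 199.06 / 0.3483 ≈ 571.5
  x_4 = (0.149250·160 + 0.258750·240 + 0.180750·100 + 0.527250·260) / 0.3483 = 241.14 / 0.3483 ≈ 692.3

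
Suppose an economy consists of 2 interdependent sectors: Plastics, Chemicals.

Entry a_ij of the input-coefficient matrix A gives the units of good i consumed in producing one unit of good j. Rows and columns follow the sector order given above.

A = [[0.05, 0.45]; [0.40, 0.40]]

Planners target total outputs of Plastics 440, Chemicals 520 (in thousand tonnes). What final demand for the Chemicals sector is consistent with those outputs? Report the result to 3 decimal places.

d_C = 136.000

I − A =
  [   0.95    -0.45]
  [  -0.40     0.60]
d = (I − A) x:
  d_P = (+0.95)·440 + (-0.45)·520 = 184.000
  d_C = (-0.40)·440 + (+0.60)·520 = 136.000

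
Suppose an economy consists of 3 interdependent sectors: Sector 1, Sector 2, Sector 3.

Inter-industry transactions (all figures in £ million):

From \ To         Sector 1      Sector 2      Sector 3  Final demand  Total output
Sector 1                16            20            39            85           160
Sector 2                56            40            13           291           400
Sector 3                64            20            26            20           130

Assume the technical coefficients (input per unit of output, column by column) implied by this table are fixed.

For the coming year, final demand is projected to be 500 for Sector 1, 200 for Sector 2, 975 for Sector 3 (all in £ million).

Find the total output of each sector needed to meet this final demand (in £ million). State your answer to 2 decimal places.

x_1 = 1237.97, x_2 = 914.20, x_3 = 1894.87

Technical coefficients a_ij = z_ij / X_j:
  a_11 = 16/160 = 0.10, a_21 = 56/160 = 0.35, a_31 = 64/160 = 0.40
  a_12 = 20/400 = 0.05, a_22 = 40/400 = 0.10, a_32 = 20/400 = 0.05
  a_13 = 39/130 = 0.30, a_23 = 13/130 = 0.10, a_33 = 26/130 = 0.20
I − A =
  [   0.90    -0.05    -0.30]
  [  -0.35     0.90    -0.10]
  [  -0.40    -0.05     0.80]
Cofactors of I−A, C_ij = (−1)^(i+j)·(minor ij) (rows/columns in the sector order above):
  C_11 = (0.90)(0.80) − (-0.10)(-0.05) = 0.7150
  C_12 = −[(-0.35)(0.80) − (-0.10)(-0.40)] = 0.3200
  C_13 = (-0.35)(-0.05) − (0.90)(-0.40) = 0.3775
  C_21 = −[(-0.05)(0.80) − (-0.30)(-0.05)] = 0.0550
  C_22 = (0.90)(0.80) − (-0.30)(-0.40) = 0.6000
  C_23 = −[(0.90)(-0.05) − (-0.05)(-0.40)] = 0.0650
  C_31 = (-0.05)(-0.10) − (-0.30)(0.90) = 0.2750
  C_32 = −[(0.90)(-0.10) − (-0.30)(-0.35)] = 0.1950
  C_33 = (0.90)(0.90) − (-0.05)(-0.35) = 0.7925
det(I−A) = Σ_j (I−A)_1j·C_1j = (0.90)(0.7150) + (-0.05)(0.3200) + (-0.30)(0.3775) = 0.51425
adj(I−A) = Cᵀ =
  [ 0.7150   0.0550   0.2750]
  [ 0.3200   0.6000   0.1950]
  [ 0.3775   0.0650   0.7925]
(I − A)⁻¹ = adj(I−A) / det(I−A) ≈
  [   1.3904     0.1070     0.5348]
  [   0.6223     1.1667     0.3792]
  [   0.7341     0.1264     1.5411]
x = (I − A)⁻¹ d = adj(I−A)·d / det(I−A), with det(I−A) = 0.51425:
  x_1 = (0.7150·500 + 0.0550·200 + 0.2750·975) / 0.51425 = 636.625 / 0.51425 ≈ 1237.97
  x_2 = (0.3200·500 + 0.6000·200 + 0.1950·975) / 0.51425 = 470.125 / 0.51425 ≈ 914.20
  x_3 = (0.3775·500 + 0.0650·200 + 0.7925·975) / 0.51425 = 974.4375 / 0.51425 ≈ 1894.87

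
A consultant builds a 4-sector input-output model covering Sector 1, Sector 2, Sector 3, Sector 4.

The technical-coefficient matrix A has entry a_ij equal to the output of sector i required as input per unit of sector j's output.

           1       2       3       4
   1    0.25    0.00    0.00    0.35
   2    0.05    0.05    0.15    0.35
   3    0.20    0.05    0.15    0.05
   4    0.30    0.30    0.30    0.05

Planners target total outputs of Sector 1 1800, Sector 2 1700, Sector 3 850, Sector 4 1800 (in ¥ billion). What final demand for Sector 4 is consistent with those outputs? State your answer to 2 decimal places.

I − A =
  [   0.75     0.00     0.00    -0.35]
  [  -0.05     0.95    -0.15    -0.35]
  [  -0.20    -0.05     0.85    -0.05]
  [  -0.30    -0.30    -0.30     0.95]
d = (I − A) x:
  d_1 = (+0.75)·1800 + (+0.00)·1700 + (+0.00)·850 + (-0.35)·1800 = 720.00
  d_2 = (-0.05)·1800 + (+0.95)·1700 + (-0.15)·850 + (-0.35)·1800 = 767.50
  d_3 = (-0.20)·1800 + (-0.05)·1700 + (+0.85)·850 + (-0.05)·1800 = 187.50
  d_4 = (-0.30)·1800 + (-0.30)·1700 + (-0.30)·850 + (+0.95)·1800 = 405.00

d_4 = 405.00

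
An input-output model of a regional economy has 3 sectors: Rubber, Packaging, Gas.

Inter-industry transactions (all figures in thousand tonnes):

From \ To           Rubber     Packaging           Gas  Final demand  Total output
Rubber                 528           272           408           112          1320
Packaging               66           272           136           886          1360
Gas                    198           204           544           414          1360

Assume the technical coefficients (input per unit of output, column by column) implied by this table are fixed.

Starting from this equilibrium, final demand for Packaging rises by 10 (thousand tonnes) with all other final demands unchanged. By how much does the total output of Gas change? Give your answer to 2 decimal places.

Technical coefficients a_ij = z_ij / X_j:
  a_11 = 528/1320 = 0.40, a_21 = 66/1320 = 0.05, a_31 = 198/1320 = 0.15
  a_12 = 272/1360 = 0.20, a_22 = 272/1360 = 0.20, a_32 = 204/1360 = 0.15
  a_13 = 408/1360 = 0.30, a_23 = 136/1360 = 0.10, a_33 = 544/1360 = 0.40
I − A =
  [   0.60    -0.20    -0.30]
  [  -0.05     0.80    -0.10]
  [  -0.15    -0.15     0.60]
Cofactors of I−A, C_ij = (−1)^(i+j)·(minor ij) (rows/columns in the sector order above):
  C_11 = (0.80)(0.60) − (-0.10)(-0.15) = 0.4650
  C_12 = −[(-0.05)(0.60) − (-0.10)(-0.15)] = 0.0450
  C_13 = (-0.05)(-0.15) − (0.80)(-0.15) = 0.1275
  C_21 = −[(-0.20)(0.60) − (-0.30)(-0.15)] = 0.1650
  C_22 = (0.60)(0.60) − (-0.30)(-0.15) = 0.3150
  C_23 = −[(0.60)(-0.15) − (-0.20)(-0.15)] = 0.1200
  C_31 = (-0.20)(-0.10) − (-0.30)(0.80) = 0.2600
  C_32 = −[(0.60)(-0.10) − (-0.30)(-0.05)] = 0.0750
  C_33 = (0.60)(0.80) − (-0.20)(-0.05) = 0.4700
det(I−A) = Σ_j (I−A)_1j·C_1j = (0.60)(0.4650) + (-0.20)(0.0450) + (-0.30)(0.1275) = 0.23175
adj(I−A) = Cᵀ =
  [ 0.4650   0.1650   0.2600]
  [ 0.0450   0.3150   0.0750]
  [ 0.1275   0.1200   0.4700]
(I − A)⁻¹ = adj(I−A) / det(I−A) ≈
  [   2.0065     0.7120     1.1219]
  [   0.1942     1.3592     0.3236]
  [   0.5502     0.5178     2.0280]
Δx = (I − A)⁻¹ Δd with Δd having +10 in the Packaging component and 0 elsewhere.
So Δx_3 = L_32 · (+10), where L_32 = adj(I−A)_32 / det(I−A) = 0.1200 / 0.23175.
Δx_3 = 0.1200 × (+10) / 0.23175 = 1.20 / 0.23175 ≈ 5.18.

Δx_3 = 5.18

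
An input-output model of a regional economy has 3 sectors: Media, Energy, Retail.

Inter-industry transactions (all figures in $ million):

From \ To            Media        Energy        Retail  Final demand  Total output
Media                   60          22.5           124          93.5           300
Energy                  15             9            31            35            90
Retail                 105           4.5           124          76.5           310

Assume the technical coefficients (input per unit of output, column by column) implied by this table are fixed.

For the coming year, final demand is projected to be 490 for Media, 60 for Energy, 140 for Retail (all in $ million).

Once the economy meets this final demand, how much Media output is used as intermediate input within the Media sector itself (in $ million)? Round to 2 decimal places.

z_MM = 229.15

Technical coefficients a_ij = z_ij / X_j:
  a_MM = 60/300 = 0.20, a_EM = 15/300 = 0.05, a_RM = 105/300 = 0.35
  a_ME = 22.5/90 = 0.25, a_EE = 9/90 = 0.10, a_RE = 4.5/90 = 0.05
  a_MR = 124/310 = 0.40, a_ER = 31/310 = 0.10, a_RR = 124/310 = 0.40
I − A =
  [   0.80    -0.25    -0.40]
  [  -0.05     0.90    -0.10]
  [  -0.35    -0.05     0.60]
Cofactors of I−A, C_ij = (−1)^(i+j)·(minor ij) (rows/columns in the sector order above):
  C_11 = (0.90)(0.60) − (-0.10)(-0.05) = 0.5350
  C_12 = −[(-0.05)(0.60) − (-0.10)(-0.35)] = 0.0650
  C_13 = (-0.05)(-0.05) − (0.90)(-0.35) = 0.3175
  C_21 = −[(-0.25)(0.60) − (-0.40)(-0.05)] = 0.1700
  C_22 = (0.80)(0.60) − (-0.40)(-0.35) = 0.3400
  C_23 = −[(0.80)(-0.05) − (-0.25)(-0.35)] = 0.1275
  C_31 = (-0.25)(-0.10) − (-0.40)(0.90) = 0.3850
  C_32 = −[(0.80)(-0.10) − (-0.40)(-0.05)] = 0.1000
  C_33 = (0.80)(0.90) − (-0.25)(-0.05) = 0.7075
det(I−A) = Σ_j (I−A)_1j·C_1j = (0.80)(0.5350) + (-0.25)(0.0650) + (-0.40)(0.3175) = 0.28475
adj(I−A) = Cᵀ =
  [ 0.5350   0.1700   0.3850]
  [ 0.0650   0.3400   0.1000]
  [ 0.3175   0.1275   0.7075]
(I − A)⁻¹ = adj(I−A) / det(I−A) ≈
  [   1.8788     0.5970     1.3521]
  [   0.2283     1.1940     0.3512]
  [   1.1150     0.4478     2.4846]
First solve x = (I − A)⁻¹ d = adj(I−A)·d / det(I−A); in particular x_M = (0.5350·490 + 0.1700·60 + 0.3850·140) / 0.28475 = 326.25 / 0.28475 ≈ 1145.7419.
Intermediate flow from M to M: z_MM = a_MM · x_M = 0.20 × 326.25 / 0.28475 = 65.25 / 0.28475 ≈ 229.15.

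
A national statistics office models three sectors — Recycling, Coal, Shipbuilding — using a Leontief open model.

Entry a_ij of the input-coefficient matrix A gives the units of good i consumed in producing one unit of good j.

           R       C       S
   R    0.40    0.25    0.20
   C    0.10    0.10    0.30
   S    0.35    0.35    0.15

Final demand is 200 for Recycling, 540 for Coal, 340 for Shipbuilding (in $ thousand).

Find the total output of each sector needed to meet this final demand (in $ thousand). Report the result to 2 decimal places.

I − A =
  [   0.60    -0.25    -0.20]
  [  -0.10     0.90    -0.30]
  [  -0.35    -0.35     0.85]
Cofactors of I−A, C_ij = (−1)^(i+j)·(minor ij) (rows/columns in the sector order above):
  C_11 = (0.90)(0.85) − (-0.30)(-0.35) = 0.6600
  C_12 = −[(-0.10)(0.85) − (-0.30)(-0.35)] = 0.1900
  C_13 = (-0.10)(-0.35) − (0.90)(-0.35) = 0.3500
  C_21 = −[(-0.25)(0.85) − (-0.20)(-0.35)] = 0.2825
  C_22 = (0.60)(0.85) − (-0.20)(-0.35) = 0.4400
  C_23 = −[(0.60)(-0.35) − (-0.25)(-0.35)] = 0.2975
  C_31 = (-0.25)(-0.30) − (-0.20)(0.90) = 0.2550
  C_32 = −[(0.60)(-0.30) − (-0.20)(-0.10)] = 0.2000
  C_33 = (0.60)(0.90) − (-0.25)(-0.10) = 0.5150
det(I−A) = Σ_j (I−A)_1j·C_1j = (0.60)(0.6600) + (-0.25)(0.1900) + (-0.20)(0.3500) = 0.2785
adj(I−A) = Cᵀ =
  [ 0.6600   0.2825   0.2550]
  [ 0.1900   0.4400   0.2000]
  [ 0.3500   0.2975   0.5150]
(I − A)⁻¹ = adj(I−A) / det(I−A) ≈
  [   2.3698     1.0144     0.9156]
  [   0.6822     1.5799     0.7181]
  [   1.2567     1.0682     1.8492]
x = (I − A)⁻¹ d = adj(I−A)·d / det(I−A), with det(I−A) = 0.2785:
  x_R = (0.6600·200 + 0.2825·540 + 0.2550·340) / 0.2785 = 371.25 / 0.2785 ≈ 1333.03
  x_C = (0.1900·200 + 0.4400·540 + 0.2000·340) / 0.2785 = 343.60 / 0.2785 ≈ 1233.75
  x_S = (0.3500·200 + 0.2975·540 + 0.5150·340) / 0.2785 = 405.75 / 0.2785 ≈ 1456.91

x_R = 1333.03, x_C = 1233.75, x_S = 1456.91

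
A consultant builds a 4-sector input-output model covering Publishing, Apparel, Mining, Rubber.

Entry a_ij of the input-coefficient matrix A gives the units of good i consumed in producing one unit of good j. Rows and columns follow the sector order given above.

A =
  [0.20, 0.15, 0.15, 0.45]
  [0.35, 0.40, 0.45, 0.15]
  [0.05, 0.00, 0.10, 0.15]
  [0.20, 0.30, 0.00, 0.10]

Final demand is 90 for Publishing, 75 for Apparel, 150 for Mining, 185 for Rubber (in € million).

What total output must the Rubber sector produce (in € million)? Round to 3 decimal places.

x_4 = 699.788

I − A =
  [   0.80    -0.15    -0.15    -0.45]
  [  -0.35     0.60    -0.45    -0.15]
  [  -0.05     0.00     0.90    -0.15]
  [  -0.20    -0.30     0.00     0.90]
Compute the cofactors C_ij = (−1)^(i+j)·(3×3 minor ij) of I−A; the adjugate is their transpose:
adj(I−A) = Cᵀ =
  [ 0.425250   0.249750   0.195750   0.286875]
  [ 0.344250   0.555750   0.335250   0.320625]
  [ 0.058500   0.054000   0.243000   0.078750]
  [ 0.209250   0.240750   0.155250   0.376875]
det(I−A) = Σ_j (I−A)_1j·C_1j = (0.80)(0.425250) + (-0.15)(0.344250) + (-0.15)(0.058500) + (-0.45)(0.209250) = 0.185625
(I − A)⁻¹ = adj(I−A) / det(I−A) ≈
  [   2.2909     1.3455     1.0545     1.5455]
  [   1.8545     2.9939     1.8061     1.7273]
  [   0.3152     0.2909     1.3091     0.4242]
  [   1.1273     1.2970     0.8364     2.0303]
x = (I − A)⁻¹ d = adj(I−A)·d / det(I−A), with det(I−A) = 0.185625:
  x_1 = (0.425250·90 + 0.249750·75 + 0.195750·150 + 0.286875·185) / 0.185625 = 139.438125 / 0.185625 ≈ 751.182
  x_2 = (0.344250·90 + 0.555750·75 + 0.335250·150 + 0.320625·185) / 0.185625 = 182.266875 / 0.185625 ≈ 981.909
  x_3 = (0.058500·90 + 0.054000·75 + 0.243000·150 + 0.078750·185) / 0.185625 = 60.33375 / 0.185625 ≈ 325.030
  x_4 = (0.209250·90 + 0.240750·75 + 0.155250·150 + 0.376875·185) / 0.185625 = 129.898125 / 0.185625 ≈ 699.788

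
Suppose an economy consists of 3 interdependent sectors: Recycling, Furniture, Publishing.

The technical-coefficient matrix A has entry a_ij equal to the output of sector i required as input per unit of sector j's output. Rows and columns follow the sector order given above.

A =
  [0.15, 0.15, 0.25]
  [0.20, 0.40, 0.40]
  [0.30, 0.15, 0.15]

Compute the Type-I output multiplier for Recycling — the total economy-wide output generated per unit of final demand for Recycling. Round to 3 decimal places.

m_1 = 3.316

I − A =
  [   0.85    -0.15    -0.25]
  [  -0.20     0.60    -0.40]
  [  -0.30    -0.15     0.85]
Cofactors of I−A, C_ij = (−1)^(i+j)·(minor ij) (rows/columns in the sector order above):
  C_11 = (0.60)(0.85) − (-0.40)(-0.15) = 0.4500
  C_12 = −[(-0.20)(0.85) − (-0.40)(-0.30)] = 0.2900
  C_13 = (-0.20)(-0.15) − (0.60)(-0.30) = 0.2100
  C_21 = −[(-0.15)(0.85) − (-0.25)(-0.15)] = 0.1650
  C_22 = (0.85)(0.85) − (-0.25)(-0.30) = 0.6475
  C_23 = −[(0.85)(-0.15) − (-0.15)(-0.30)] = 0.1725
  C_31 = (-0.15)(-0.40) − (-0.25)(0.60) = 0.2100
  C_32 = −[(0.85)(-0.40) − (-0.25)(-0.20)] = 0.3900
  C_33 = (0.85)(0.60) − (-0.15)(-0.20) = 0.4800
det(I−A) = Σ_j (I−A)_1j·C_1j = (0.85)(0.4500) + (-0.15)(0.2900) + (-0.25)(0.2100) = 0.2865
adj(I−A) = Cᵀ =
  [ 0.4500   0.1650   0.2100]
  [ 0.2900   0.6475   0.3900]
  [ 0.2100   0.1725   0.4800]
(I − A)⁻¹ = adj(I−A) / det(I−A) ≈
  [   1.5707     0.5759     0.7330]
  [   1.0122     2.2600     1.3613]
  [   0.7330     0.6021     1.6754]
The output multiplier for sector j is the column-j sum of the Leontief inverse (I − A)⁻¹ = adj(I−A) / det(I−A).
Column 1 of adj(I−A): (0.4500, 0.2900, 0.2100); det(I−A) = 0.2865.
m_1 = (0.4500 + 0.2900 + 0.2100) / 0.2865 = 0.95 / 0.2865 ≈ 3.316.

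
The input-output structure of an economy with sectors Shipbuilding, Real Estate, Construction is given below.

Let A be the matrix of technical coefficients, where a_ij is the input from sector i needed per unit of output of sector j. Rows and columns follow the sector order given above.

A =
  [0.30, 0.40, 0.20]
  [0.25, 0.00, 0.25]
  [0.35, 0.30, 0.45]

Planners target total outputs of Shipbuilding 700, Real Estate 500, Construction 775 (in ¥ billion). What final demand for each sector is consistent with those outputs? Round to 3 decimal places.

I − A =
  [   0.70    -0.40    -0.20]
  [  -0.25     1.00    -0.25]
  [  -0.35    -0.30     0.55]
d = (I − A) x:
  d_1 = (+0.70)·700 + (-0.40)·500 + (-0.20)·775 = 135.000
  d_2 = (-0.25)·700 + (+1.00)·500 + (-0.25)·775 = 131.250
  d_3 = (-0.35)·700 + (-0.30)·500 + (+0.55)·775 = 31.250

d_1 = 135.000, d_2 = 131.250, d_3 = 31.250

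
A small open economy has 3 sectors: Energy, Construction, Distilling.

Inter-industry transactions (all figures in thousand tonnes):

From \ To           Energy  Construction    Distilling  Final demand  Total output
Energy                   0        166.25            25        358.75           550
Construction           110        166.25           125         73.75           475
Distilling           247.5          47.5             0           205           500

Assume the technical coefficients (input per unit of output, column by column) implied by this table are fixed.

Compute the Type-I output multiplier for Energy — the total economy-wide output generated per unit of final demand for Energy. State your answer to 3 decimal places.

m_E = 2.500

Technical coefficients a_ij = z_ij / X_j:
  a_EE = 0/550 = 0.00, a_CE = 110/550 = 0.20, a_DE = 247.5/550 = 0.45
  a_EC = 166.25/475 = 0.35, a_CC = 166.25/475 = 0.35, a_DC = 47.5/475 = 0.10
  a_ED = 25/500 = 0.05, a_CD = 125/500 = 0.25, a_DD = 0/500 = 0.00
I − A =
  [   1.00    -0.35    -0.05]
  [  -0.20     0.65    -0.25]
  [  -0.45    -0.10     1.00]
Cofactors of I−A, C_ij = (−1)^(i+j)·(minor ij) (rows/columns in the sector order above):
  C_11 = (0.65)(1.00) − (-0.25)(-0.10) = 0.6250
  C_12 = −[(-0.20)(1.00) − (-0.25)(-0.45)] = 0.3125
  C_13 = (-0.20)(-0.10) − (0.65)(-0.45) = 0.3125
  C_21 = −[(-0.35)(1.00) − (-0.05)(-0.10)] = 0.3550
  C_22 = (1.00)(1.00) − (-0.05)(-0.45) = 0.9775
  C_23 = −[(1.00)(-0.10) − (-0.35)(-0.45)] = 0.2575
  C_31 = (-0.35)(-0.25) − (-0.05)(0.65) = 0.1200
  C_32 = −[(1.00)(-0.25) − (-0.05)(-0.20)] = 0.2600
  C_33 = (1.00)(0.65) − (-0.35)(-0.20) = 0.5800
det(I−A) = Σ_j (I−A)_1j·C_1j = (1.00)(0.6250) + (-0.35)(0.3125) + (-0.05)(0.3125) = 0.5000
adj(I−A) = Cᵀ =
  [ 0.6250   0.3550   0.1200]
  [ 0.3125   0.9775   0.2600]
  [ 0.3125   0.2575   0.5800]
(I − A)⁻¹ = adj(I−A) / det(I−A) ≈
  [   1.2500     0.7100     0.2400]
  [   0.6250     1.9550     0.5200]
  [   0.6250     0.5150     1.1600]
The output multiplier for sector j is the column-j sum of the Leontief inverse (I − A)⁻¹ = adj(I−A) / det(I−A).
Column E of adj(I−A): (0.6250, 0.3125, 0.3125); det(I−A) = 0.5000.
m_E = (0.6250 + 0.3125 + 0.3125) / 0.5000 = 1.25 / 0.5000 = 2.500.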